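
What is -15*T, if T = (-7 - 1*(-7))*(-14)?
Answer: 0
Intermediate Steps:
T = 0 (T = (-7 + 7)*(-14) = 0*(-14) = 0)
-15*T = -15*0 = 0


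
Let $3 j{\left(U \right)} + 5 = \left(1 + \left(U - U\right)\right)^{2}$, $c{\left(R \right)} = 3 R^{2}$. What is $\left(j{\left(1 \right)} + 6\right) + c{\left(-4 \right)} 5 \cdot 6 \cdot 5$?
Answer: $\frac{21614}{3} \approx 7204.7$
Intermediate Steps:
$j{\left(U \right)} = - \frac{4}{3}$ ($j{\left(U \right)} = - \frac{5}{3} + \frac{\left(1 + \left(U - U\right)\right)^{2}}{3} = - \frac{5}{3} + \frac{\left(1 + 0\right)^{2}}{3} = - \frac{5}{3} + \frac{1^{2}}{3} = - \frac{5}{3} + \frac{1}{3} \cdot 1 = - \frac{5}{3} + \frac{1}{3} = - \frac{4}{3}$)
$\left(j{\left(1 \right)} + 6\right) + c{\left(-4 \right)} 5 \cdot 6 \cdot 5 = \left(- \frac{4}{3} + 6\right) + 3 \left(-4\right)^{2} \cdot 5 \cdot 6 \cdot 5 = \frac{14}{3} + 3 \cdot 16 \cdot 30 \cdot 5 = \frac{14}{3} + 48 \cdot 150 = \frac{14}{3} + 7200 = \frac{21614}{3}$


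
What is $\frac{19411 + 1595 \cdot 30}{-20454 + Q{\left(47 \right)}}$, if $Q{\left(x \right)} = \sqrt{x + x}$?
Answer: $- \frac{687878247}{209183011} - \frac{67261 \sqrt{94}}{418366022} \approx -3.29$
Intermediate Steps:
$Q{\left(x \right)} = \sqrt{2} \sqrt{x}$ ($Q{\left(x \right)} = \sqrt{2 x} = \sqrt{2} \sqrt{x}$)
$\frac{19411 + 1595 \cdot 30}{-20454 + Q{\left(47 \right)}} = \frac{19411 + 1595 \cdot 30}{-20454 + \sqrt{2} \sqrt{47}} = \frac{19411 + 47850}{-20454 + \sqrt{94}} = \frac{67261}{-20454 + \sqrt{94}}$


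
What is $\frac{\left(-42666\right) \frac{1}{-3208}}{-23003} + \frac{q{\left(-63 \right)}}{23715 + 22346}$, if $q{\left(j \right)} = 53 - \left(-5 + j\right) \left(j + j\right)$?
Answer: $- \frac{315158973493}{1699504057532} \approx -0.18544$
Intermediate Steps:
$q{\left(j \right)} = 53 - 2 j \left(-5 + j\right)$ ($q{\left(j \right)} = 53 - \left(-5 + j\right) 2 j = 53 - 2 j \left(-5 + j\right)$)
$\frac{\left(-42666\right) \frac{1}{-3208}}{-23003} + \frac{q{\left(-63 \right)}}{23715 + 22346} = \frac{\left(-42666\right) \frac{1}{-3208}}{-23003} + \frac{53 - 2 \left(-63\right)^{2} + 10 \left(-63\right)}{23715 + 22346} = \left(-42666\right) \left(- \frac{1}{3208}\right) \left(- \frac{1}{23003}\right) + \frac{53 - 7938 - 630}{46061} = \frac{21333}{1604} \left(- \frac{1}{23003}\right) + \left(53 - 7938 - 630\right) \frac{1}{46061} = - \frac{21333}{36896812} - \frac{8515}{46061} = - \frac{315158973493}{1699504057532}$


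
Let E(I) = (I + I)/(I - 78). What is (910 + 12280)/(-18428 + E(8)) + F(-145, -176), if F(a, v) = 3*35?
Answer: 33631045/322494 ≈ 104.28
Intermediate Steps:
E(I) = 2*I/(-78 + I) (E(I) = (2*I)/(-78 + I) = 2*I/(-78 + I))
F(a, v) = 105
(910 + 12280)/(-18428 + E(8)) + F(-145, -176) = (910 + 12280)/(-18428 + 2*8/(-78 + 8)) + 105 = 13190/(-18428 + 2*8/(-70)) + 105 = 13190/(-18428 + 2*8*(-1/70)) + 105 = 13190/(-18428 - 8/35) + 105 = 13190/(-644988/35) + 105 = 13190*(-35/644988) + 105 = -230825/322494 + 105 = 33631045/322494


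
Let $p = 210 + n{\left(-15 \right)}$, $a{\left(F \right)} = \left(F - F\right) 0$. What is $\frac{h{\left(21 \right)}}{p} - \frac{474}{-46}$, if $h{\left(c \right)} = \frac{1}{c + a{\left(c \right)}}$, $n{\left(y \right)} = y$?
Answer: $\frac{970538}{94185} \approx 10.305$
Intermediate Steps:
$a{\left(F \right)} = 0$ ($a{\left(F \right)} = 0 \cdot 0 = 0$)
$p = 195$ ($p = 210 - 15 = 195$)
$h{\left(c \right)} = \frac{1}{c}$ ($h{\left(c \right)} = \frac{1}{c + 0} = \frac{1}{c}$)
$\frac{h{\left(21 \right)}}{p} - \frac{474}{-46} = \frac{1}{21 \cdot 195} - \frac{474}{-46} = \frac{1}{21} \cdot \frac{1}{195} - - \frac{237}{23} = \frac{1}{4095} + \frac{237}{23} = \frac{970538}{94185}$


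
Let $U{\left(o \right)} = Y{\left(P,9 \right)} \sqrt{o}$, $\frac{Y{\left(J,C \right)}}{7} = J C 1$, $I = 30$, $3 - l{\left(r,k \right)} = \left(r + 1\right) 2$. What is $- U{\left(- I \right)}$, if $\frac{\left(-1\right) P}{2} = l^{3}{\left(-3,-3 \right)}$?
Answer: $43218 i \sqrt{30} \approx 2.3671 \cdot 10^{5} i$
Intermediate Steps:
$l{\left(r,k \right)} = 1 - 2 r$ ($l{\left(r,k \right)} = 3 - \left(r + 1\right) 2 = 3 - \left(1 + r\right) 2 = 3 - \left(2 + 2 r\right) = 1 - 2 r$)
$P = -686$ ($P = - 2 \left(1 - -6\right)^{3} = - 2 \left(1 + 6\right)^{3} = - 2 \cdot 7^{3} = \left(-2\right) 343 = -686$)
$Y{\left(J,C \right)} = 7 C J$ ($Y{\left(J,C \right)} = 7 J C 1 = 7 C J 1 = 7 C J$)
$U{\left(o \right)} = - 43218 \sqrt{o}$ ($U{\left(o \right)} = 7 \cdot 9 \left(-686\right) \sqrt{o} = - 43218 \sqrt{o}$)
$- U{\left(- I \right)} = - \left(-43218\right) \sqrt{\left(-1\right) 30} = - \left(-43218\right) \sqrt{-30} = - \left(-43218\right) i \sqrt{30} = 43218 i \sqrt{30}$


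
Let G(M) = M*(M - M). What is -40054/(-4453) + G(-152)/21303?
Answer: 40054/4453 ≈ 8.9948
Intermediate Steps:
G(M) = 0 (G(M) = M*0 = 0)
-40054/(-4453) + G(-152)/21303 = -40054/(-4453) + 0/21303 = -40054*(-1/4453) + 0*(1/21303) = 40054/4453 + 0 = 40054/4453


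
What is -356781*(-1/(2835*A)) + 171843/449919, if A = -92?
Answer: -4285276277/4346217540 ≈ -0.98598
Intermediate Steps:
-356781*(-1/(2835*A)) + 171843/449919 = -356781/((-2835*(-92))) + 171843/449919 = -356781/260820 + 171843*(1/449919) = -356781*1/260820 + 57281/149973 = -118927/86940 + 57281/149973 = -4285276277/4346217540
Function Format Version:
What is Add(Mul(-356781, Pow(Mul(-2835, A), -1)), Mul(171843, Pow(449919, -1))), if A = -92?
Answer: Rational(-4285276277, 4346217540) ≈ -0.98598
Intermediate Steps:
Add(Mul(-356781, Pow(Mul(-2835, A), -1)), Mul(171843, Pow(449919, -1))) = Add(Mul(-356781, Pow(Mul(-2835, -92), -1)), Mul(171843, Pow(449919, -1))) = Add(Mul(-356781, Pow(260820, -1)), Mul(171843, Rational(1, 449919))) = Add(Mul(-356781, Rational(1, 260820)), Rational(57281, 149973)) = Add(Rational(-118927, 86940), Rational(57281, 149973)) = Rational(-4285276277, 4346217540)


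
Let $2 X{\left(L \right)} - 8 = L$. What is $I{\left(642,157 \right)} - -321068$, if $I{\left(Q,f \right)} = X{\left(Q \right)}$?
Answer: $321393$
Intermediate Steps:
$X{\left(L \right)} = 4 + \frac{L}{2}$
$I{\left(Q,f \right)} = 4 + \frac{Q}{2}$
$I{\left(642,157 \right)} - -321068 = \left(4 + \frac{1}{2} \cdot 642\right) - -321068 = \left(4 + 321\right) + 321068 = 325 + 321068 = 321393$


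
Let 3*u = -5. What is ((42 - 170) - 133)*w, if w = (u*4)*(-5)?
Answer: -8700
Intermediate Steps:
u = -5/3 (u = (⅓)*(-5) = -5/3 ≈ -1.6667)
w = 100/3 (w = -5/3*4*(-5) = -20/3*(-5) = 100/3 ≈ 33.333)
((42 - 170) - 133)*w = ((42 - 170) - 133)*(100/3) = (-128 - 133)*(100/3) = -261*100/3 = -8700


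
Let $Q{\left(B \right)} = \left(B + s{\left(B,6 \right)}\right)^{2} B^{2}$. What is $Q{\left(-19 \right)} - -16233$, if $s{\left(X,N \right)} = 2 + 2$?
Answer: $97458$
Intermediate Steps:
$s{\left(X,N \right)} = 4$
$Q{\left(B \right)} = B^{2} \left(4 + B\right)^{2}$ ($Q{\left(B \right)} = \left(B + 4\right)^{2} B^{2} = \left(4 + B\right)^{2} B^{2} = B^{2} \left(4 + B\right)^{2}$)
$Q{\left(-19 \right)} - -16233 = \left(-19\right)^{2} \left(4 - 19\right)^{2} - -16233 = 361 \left(-15\right)^{2} + 16233 = 361 \cdot 225 + 16233 = 81225 + 16233 = 97458$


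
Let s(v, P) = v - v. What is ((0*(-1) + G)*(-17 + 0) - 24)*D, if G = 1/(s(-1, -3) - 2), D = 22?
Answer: -341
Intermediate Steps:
s(v, P) = 0
G = -1/2 (G = 1/(0 - 2) = 1/(-2) = -1/2 ≈ -0.50000)
((0*(-1) + G)*(-17 + 0) - 24)*D = ((0*(-1) - 1/2)*(-17 + 0) - 24)*22 = ((0 - 1/2)*(-17) - 24)*22 = (-1/2*(-17) - 24)*22 = (17/2 - 24)*22 = -31/2*22 = -341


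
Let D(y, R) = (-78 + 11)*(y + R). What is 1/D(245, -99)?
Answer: -1/9782 ≈ -0.00010223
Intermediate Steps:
D(y, R) = -67*R - 67*y (D(y, R) = -67*(R + y) = -67*R - 67*y)
1/D(245, -99) = 1/(-67*(-99) - 67*245) = 1/(6633 - 16415) = 1/(-9782) = -1/9782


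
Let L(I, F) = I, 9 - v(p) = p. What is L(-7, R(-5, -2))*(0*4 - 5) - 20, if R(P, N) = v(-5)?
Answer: 15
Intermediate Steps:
v(p) = 9 - p
R(P, N) = 14 (R(P, N) = 9 - 1*(-5) = 9 + 5 = 14)
L(-7, R(-5, -2))*(0*4 - 5) - 20 = -7*(0*4 - 5) - 20 = -7*(0 - 5) - 20 = -7*(-5) - 20 = 35 - 20 = 15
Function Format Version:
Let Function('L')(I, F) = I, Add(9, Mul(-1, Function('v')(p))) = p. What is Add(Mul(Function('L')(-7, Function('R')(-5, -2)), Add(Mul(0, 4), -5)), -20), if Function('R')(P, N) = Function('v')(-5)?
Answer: 15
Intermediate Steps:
Function('v')(p) = Add(9, Mul(-1, p))
Function('R')(P, N) = 14 (Function('R')(P, N) = Add(9, Mul(-1, -5)) = Add(9, 5) = 14)
Add(Mul(Function('L')(-7, Function('R')(-5, -2)), Add(Mul(0, 4), -5)), -20) = Add(Mul(-7, Add(Mul(0, 4), -5)), -20) = Add(Mul(-7, Add(0, -5)), -20) = Add(Mul(-7, -5), -20) = Add(35, -20) = 15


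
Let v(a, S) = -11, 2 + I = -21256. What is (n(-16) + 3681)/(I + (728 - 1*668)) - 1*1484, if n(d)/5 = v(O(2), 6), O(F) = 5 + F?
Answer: -15730729/10599 ≈ -1484.2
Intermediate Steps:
I = -21258 (I = -2 - 21256 = -21258)
n(d) = -55 (n(d) = 5*(-11) = -55)
(n(-16) + 3681)/(I + (728 - 1*668)) - 1*1484 = (-55 + 3681)/(-21258 + (728 - 1*668)) - 1*1484 = 3626/(-21258 + (728 - 668)) - 1484 = 3626/(-21258 + 60) - 1484 = 3626/(-21198) - 1484 = 3626*(-1/21198) - 1484 = -1813/10599 - 1484 = -15730729/10599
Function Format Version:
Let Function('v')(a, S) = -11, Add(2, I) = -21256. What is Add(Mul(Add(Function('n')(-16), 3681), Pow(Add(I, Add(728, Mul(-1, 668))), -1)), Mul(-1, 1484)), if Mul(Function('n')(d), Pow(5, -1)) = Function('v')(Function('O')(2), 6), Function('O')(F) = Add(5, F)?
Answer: Rational(-15730729, 10599) ≈ -1484.2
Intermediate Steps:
I = -21258 (I = Add(-2, -21256) = -21258)
Function('n')(d) = -55 (Function('n')(d) = Mul(5, -11) = -55)
Add(Mul(Add(Function('n')(-16), 3681), Pow(Add(I, Add(728, Mul(-1, 668))), -1)), Mul(-1, 1484)) = Add(Mul(Add(-55, 3681), Pow(Add(-21258, Add(728, Mul(-1, 668))), -1)), Mul(-1, 1484)) = Add(Mul(3626, Pow(Add(-21258, Add(728, -668)), -1)), -1484) = Add(Mul(3626, Pow(Add(-21258, 60), -1)), -1484) = Add(Mul(3626, Pow(-21198, -1)), -1484) = Add(Mul(3626, Rational(-1, 21198)), -1484) = Add(Rational(-1813, 10599), -1484) = Rational(-15730729, 10599)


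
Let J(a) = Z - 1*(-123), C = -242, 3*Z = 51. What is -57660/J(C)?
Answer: -2883/7 ≈ -411.86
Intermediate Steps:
Z = 17 (Z = (1/3)*51 = 17)
J(a) = 140 (J(a) = 17 - 1*(-123) = 17 + 123 = 140)
-57660/J(C) = -57660/140 = -57660*1/140 = -2883/7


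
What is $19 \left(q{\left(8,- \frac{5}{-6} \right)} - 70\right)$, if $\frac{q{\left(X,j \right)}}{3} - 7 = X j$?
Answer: $-551$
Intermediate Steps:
$q{\left(X,j \right)} = 21 + 3 X j$
$19 \left(q{\left(8,- \frac{5}{-6} \right)} - 70\right) = 19 \left(\left(21 + 3 \cdot 8 \left(- \frac{5}{-6}\right)\right) - 70\right) = 19 \left(\left(21 + 3 \cdot 8 \left(\left(-5\right) \left(- \frac{1}{6}\right)\right)\right) - 70\right) = 19 \left(\left(21 + 3 \cdot 8 \cdot \frac{5}{6}\right) - 70\right) = 19 \left(\left(21 + 20\right) - 70\right) = 19 \left(41 - 70\right) = 19 \left(-29\right) = -551$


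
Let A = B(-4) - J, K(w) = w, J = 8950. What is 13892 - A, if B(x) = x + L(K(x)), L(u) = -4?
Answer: 22850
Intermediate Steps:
B(x) = -4 + x (B(x) = x - 4 = -4 + x)
A = -8958 (A = (-4 - 4) - 1*8950 = -8 - 8950 = -8958)
13892 - A = 13892 - 1*(-8958) = 13892 + 8958 = 22850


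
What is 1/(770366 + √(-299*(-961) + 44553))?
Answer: 385183/296731721032 - √82973/296731721032 ≈ 1.2971e-6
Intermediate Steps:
1/(770366 + √(-299*(-961) + 44553)) = 1/(770366 + √(287339 + 44553)) = 1/(770366 + √331892) = 1/(770366 + 2*√82973)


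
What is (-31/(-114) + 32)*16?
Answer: 29432/57 ≈ 516.35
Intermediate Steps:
(-31/(-114) + 32)*16 = (-31*(-1/114) + 32)*16 = (31/114 + 32)*16 = (3679/114)*16 = 29432/57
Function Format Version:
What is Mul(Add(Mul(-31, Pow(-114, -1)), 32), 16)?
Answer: Rational(29432, 57) ≈ 516.35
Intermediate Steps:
Mul(Add(Mul(-31, Pow(-114, -1)), 32), 16) = Mul(Add(Mul(-31, Rational(-1, 114)), 32), 16) = Mul(Add(Rational(31, 114), 32), 16) = Mul(Rational(3679, 114), 16) = Rational(29432, 57)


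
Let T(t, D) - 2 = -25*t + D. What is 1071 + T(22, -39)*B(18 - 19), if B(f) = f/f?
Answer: 484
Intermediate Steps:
T(t, D) = 2 + D - 25*t (T(t, D) = 2 + (-25*t + D) = 2 + (D - 25*t) = 2 + D - 25*t)
B(f) = 1
1071 + T(22, -39)*B(18 - 19) = 1071 + (2 - 39 - 25*22)*1 = 1071 + (2 - 39 - 550)*1 = 1071 - 587*1 = 1071 - 587 = 484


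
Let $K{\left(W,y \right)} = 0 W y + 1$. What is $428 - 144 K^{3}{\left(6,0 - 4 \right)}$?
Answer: $284$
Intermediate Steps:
$K{\left(W,y \right)} = 1$ ($K{\left(W,y \right)} = 0 y + 1 = 0 + 1 = 1$)
$428 - 144 K^{3}{\left(6,0 - 4 \right)} = 428 - 144 \cdot 1^{3} = 428 - 144 = 284$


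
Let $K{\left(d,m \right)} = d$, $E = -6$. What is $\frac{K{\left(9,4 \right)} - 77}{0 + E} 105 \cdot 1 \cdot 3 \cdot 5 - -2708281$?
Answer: $2726131$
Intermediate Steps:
$\frac{K{\left(9,4 \right)} - 77}{0 + E} 105 \cdot 1 \cdot 3 \cdot 5 - -2708281 = \frac{9 - 77}{0 - 6} \cdot 105 \cdot 1 \cdot 3 \cdot 5 - -2708281 = - \frac{68}{-6} \cdot 105 \cdot 3 \cdot 5 + 2708281 = \left(-68\right) \left(- \frac{1}{6}\right) 105 \cdot 15 + 2708281 = \frac{34}{3} \cdot 105 \cdot 15 + 2708281 = 1190 \cdot 15 + 2708281 = 17850 + 2708281 = 2726131$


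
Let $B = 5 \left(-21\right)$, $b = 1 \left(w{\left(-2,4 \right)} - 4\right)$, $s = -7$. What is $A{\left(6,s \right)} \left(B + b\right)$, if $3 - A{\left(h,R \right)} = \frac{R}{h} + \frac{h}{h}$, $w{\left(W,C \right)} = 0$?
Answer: $- \frac{2071}{6} \approx -345.17$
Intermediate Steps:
$A{\left(h,R \right)} = 2 - \frac{R}{h}$ ($A{\left(h,R \right)} = 3 - \left(\frac{R}{h} + \frac{h}{h}\right) = 3 - \left(\frac{R}{h} + 1\right) = 3 - \left(1 + \frac{R}{h}\right) = 2 - \frac{R}{h}$)
$b = -4$ ($b = 1 \left(0 - 4\right) = 1 \left(-4\right) = -4$)
$B = -105$
$A{\left(6,s \right)} \left(B + b\right) = \left(2 - - \frac{7}{6}\right) \left(-105 - 4\right) = \left(2 - \left(-7\right) \frac{1}{6}\right) \left(-109\right) = \left(2 + \frac{7}{6}\right) \left(-109\right) = \frac{19}{6} \left(-109\right) = - \frac{2071}{6}$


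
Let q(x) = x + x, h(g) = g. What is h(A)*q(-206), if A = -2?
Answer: 824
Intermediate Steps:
q(x) = 2*x
h(A)*q(-206) = -4*(-206) = -2*(-412) = 824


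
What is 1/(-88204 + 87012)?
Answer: -1/1192 ≈ -0.00083893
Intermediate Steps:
1/(-88204 + 87012) = 1/(-1192) = -1/1192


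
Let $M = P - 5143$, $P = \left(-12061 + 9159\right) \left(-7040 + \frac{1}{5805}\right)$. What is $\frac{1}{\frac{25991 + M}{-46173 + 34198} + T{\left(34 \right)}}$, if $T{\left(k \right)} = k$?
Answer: $- \frac{69514875}{116354128388} \approx -0.00059744$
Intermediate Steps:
$P = \frac{118596611498}{5805}$ ($P = - 2902 \left(-7040 + \frac{1}{5805}\right) = \left(-2902\right) \left(- \frac{40867199}{5805}\right) = \frac{118596611498}{5805} \approx 2.043 \cdot 10^{7}$)
$M = \frac{118566756383}{5805}$ ($M = \frac{118596611498}{5805} - 5143 = \frac{118566756383}{5805} \approx 2.0425 \cdot 10^{7}$)
$\frac{1}{\frac{25991 + M}{-46173 + 34198} + T{\left(34 \right)}} = \frac{1}{\frac{25991 + \frac{118566756383}{5805}}{-46173 + 34198} + 34} = \frac{1}{\frac{118717634138}{5805 \left(-11975\right)} + 34} = \frac{1}{\frac{118717634138}{5805} \left(- \frac{1}{11975}\right) + 34} = \frac{1}{- \frac{118717634138}{69514875} + 34} = \frac{1}{- \frac{116354128388}{69514875}} = - \frac{69514875}{116354128388}$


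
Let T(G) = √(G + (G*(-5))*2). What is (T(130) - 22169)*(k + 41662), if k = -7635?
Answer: -754344563 + 102081*I*√130 ≈ -7.5434e+8 + 1.1639e+6*I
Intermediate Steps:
T(G) = 3*√(-G) (T(G) = √(G - 5*G*2) = √(G - 10*G) = √(-9*G) = 3*√(-G))
(T(130) - 22169)*(k + 41662) = (3*√(-1*130) - 22169)*(-7635 + 41662) = (3*√(-130) - 22169)*34027 = (3*(I*√130) - 22169)*34027 = (3*I*√130 - 22169)*34027 = (-22169 + 3*I*√130)*34027 = -754344563 + 102081*I*√130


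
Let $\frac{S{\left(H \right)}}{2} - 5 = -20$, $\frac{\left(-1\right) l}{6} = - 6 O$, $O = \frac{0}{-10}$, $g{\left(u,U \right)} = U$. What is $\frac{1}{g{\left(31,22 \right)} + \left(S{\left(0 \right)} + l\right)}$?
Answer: $- \frac{1}{8} \approx -0.125$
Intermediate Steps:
$O = 0$ ($O = 0 \left(- \frac{1}{10}\right) = 0$)
$l = 0$ ($l = - 6 \left(\left(-6\right) 0\right) = \left(-6\right) 0 = 0$)
$S{\left(H \right)} = -30$ ($S{\left(H \right)} = 10 + 2 \left(-20\right) = 10 - 40 = -30$)
$\frac{1}{g{\left(31,22 \right)} + \left(S{\left(0 \right)} + l\right)} = \frac{1}{22 + \left(-30 + 0\right)} = \frac{1}{22 - 30} = \frac{1}{-8} = - \frac{1}{8}$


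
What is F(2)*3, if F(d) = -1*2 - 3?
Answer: -15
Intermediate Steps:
F(d) = -5 (F(d) = -2 - 3 = -5)
F(2)*3 = -5*3 = -15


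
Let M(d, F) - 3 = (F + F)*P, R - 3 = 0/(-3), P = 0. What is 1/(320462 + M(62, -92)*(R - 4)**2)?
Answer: 1/320465 ≈ 3.1205e-6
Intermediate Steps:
R = 3 (R = 3 + 0/(-3) = 3 + 0*(-1/3) = 3 + 0 = 3)
M(d, F) = 3 (M(d, F) = 3 + (F + F)*0 = 3 + (2*F)*0 = 3 + 0 = 3)
1/(320462 + M(62, -92)*(R - 4)**2) = 1/(320462 + 3*(3 - 4)**2) = 1/(320462 + 3*(-1)**2) = 1/(320462 + 3*1) = 1/(320462 + 3) = 1/320465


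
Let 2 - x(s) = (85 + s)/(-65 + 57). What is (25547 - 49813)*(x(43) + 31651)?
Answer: -768479954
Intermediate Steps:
x(s) = 101/8 + s/8 (x(s) = 2 - (85 + s)/(-65 + 57) = 2 - (85 + s)/(-8) = 2 - (85 + s)*(-1)/8 = 2 - (-85/8 - s/8) = 2 + (85/8 + s/8) = 101/8 + s/8)
(25547 - 49813)*(x(43) + 31651) = (25547 - 49813)*((101/8 + (⅛)*43) + 31651) = -24266*((101/8 + 43/8) + 31651) = -24266*(18 + 31651) = -24266*31669 = -768479954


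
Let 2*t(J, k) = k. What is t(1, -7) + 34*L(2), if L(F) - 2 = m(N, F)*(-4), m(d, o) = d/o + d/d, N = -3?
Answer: 265/2 ≈ 132.50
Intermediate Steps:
t(J, k) = k/2
m(d, o) = 1 + d/o (m(d, o) = d/o + 1 = 1 + d/o)
L(F) = 2 - 4*(-3 + F)/F (L(F) = 2 + ((-3 + F)/F)*(-4) = 2 - 4*(-3 + F)/F)
t(1, -7) + 34*L(2) = (1/2)*(-7) + 34*(-2 + 12/2) = -7/2 + 34*(-2 + 12*(1/2)) = -7/2 + 34*(-2 + 6) = -7/2 + 34*4 = -7/2 + 136 = 265/2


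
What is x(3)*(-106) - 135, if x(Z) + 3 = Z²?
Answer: -771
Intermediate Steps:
x(Z) = -3 + Z²
x(3)*(-106) - 135 = (-3 + 3²)*(-106) - 135 = (-3 + 9)*(-106) - 135 = 6*(-106) - 135 = -636 - 135 = -771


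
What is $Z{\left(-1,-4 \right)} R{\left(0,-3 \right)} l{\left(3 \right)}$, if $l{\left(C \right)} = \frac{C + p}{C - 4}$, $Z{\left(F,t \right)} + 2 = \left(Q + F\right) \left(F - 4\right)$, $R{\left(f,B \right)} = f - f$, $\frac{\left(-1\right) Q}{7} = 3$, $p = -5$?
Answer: $0$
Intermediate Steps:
$Q = -21$ ($Q = \left(-7\right) 3 = -21$)
$R{\left(f,B \right)} = 0$
$Z{\left(F,t \right)} = -2 + \left(-21 + F\right) \left(-4 + F\right)$ ($Z{\left(F,t \right)} = -2 + \left(-21 + F\right) \left(F - 4\right) = -2 + \left(-21 + F\right) \left(-4 + F\right)$)
$l{\left(C \right)} = \frac{-5 + C}{-4 + C}$ ($l{\left(C \right)} = \frac{C - 5}{C - 4} = \frac{-5 + C}{-4 + C}$)
$Z{\left(-1,-4 \right)} R{\left(0,-3 \right)} l{\left(3 \right)} = \left(82 + \left(-1\right)^{2} - -25\right) 0 \frac{-5 + 3}{-4 + 3} = \left(82 + 1 + 25\right) 0 \frac{1}{-1} \left(-2\right) = 108 \cdot 0 \left(\left(-1\right) \left(-2\right)\right) = 0 \cdot 2 = 0$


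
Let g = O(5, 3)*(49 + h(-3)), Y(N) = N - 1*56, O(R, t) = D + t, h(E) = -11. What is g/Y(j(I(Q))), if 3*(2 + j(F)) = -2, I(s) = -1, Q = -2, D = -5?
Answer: 57/44 ≈ 1.2955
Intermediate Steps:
j(F) = -8/3 (j(F) = -2 + (⅓)*(-2) = -2 - ⅔ = -8/3)
O(R, t) = -5 + t
Y(N) = -56 + N (Y(N) = N - 56 = -56 + N)
g = -76 (g = (-5 + 3)*(49 - 11) = -2*38 = -76)
g/Y(j(I(Q))) = -76/(-56 - 8/3) = -76/(-176/3) = -76*(-3/176) = 57/44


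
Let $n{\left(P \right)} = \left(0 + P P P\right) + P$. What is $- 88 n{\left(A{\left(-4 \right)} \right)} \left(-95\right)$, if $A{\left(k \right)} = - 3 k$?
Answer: $14546400$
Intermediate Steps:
$n{\left(P \right)} = P + P^{3}$ ($n{\left(P \right)} = \left(0 + P^{2} P\right) + P = \left(0 + P^{3}\right) + P = P^{3} + P = P + P^{3}$)
$- 88 n{\left(A{\left(-4 \right)} \right)} \left(-95\right) = - 88 \left(\left(-3\right) \left(-4\right) + \left(\left(-3\right) \left(-4\right)\right)^{3}\right) \left(-95\right) = - 88 \left(12 + 12^{3}\right) \left(-95\right) = - 88 \left(12 + 1728\right) \left(-95\right) = \left(-88\right) 1740 \left(-95\right) = \left(-153120\right) \left(-95\right) = 14546400$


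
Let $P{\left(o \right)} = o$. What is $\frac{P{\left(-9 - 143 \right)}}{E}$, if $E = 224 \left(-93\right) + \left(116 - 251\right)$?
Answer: $\frac{152}{20967} \approx 0.0072495$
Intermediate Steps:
$E = -20967$ ($E = -20832 - 135 = -20967$)
$\frac{P{\left(-9 - 143 \right)}}{E} = \frac{-9 - 143}{-20967} = \left(-9 - 143\right) \left(- \frac{1}{20967}\right) = \left(-152\right) \left(- \frac{1}{20967}\right) = \frac{152}{20967}$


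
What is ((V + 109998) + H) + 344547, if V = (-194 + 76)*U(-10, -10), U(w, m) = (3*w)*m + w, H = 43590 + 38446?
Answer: 502361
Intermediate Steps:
H = 82036
U(w, m) = w + 3*m*w (U(w, m) = 3*m*w + w = w + 3*m*w)
V = -34220 (V = (-194 + 76)*(-10*(1 + 3*(-10))) = -(-1180)*(1 - 30) = -(-1180)*(-29) = -118*290 = -34220)
((V + 109998) + H) + 344547 = ((-34220 + 109998) + 82036) + 344547 = (75778 + 82036) + 344547 = 157814 + 344547 = 502361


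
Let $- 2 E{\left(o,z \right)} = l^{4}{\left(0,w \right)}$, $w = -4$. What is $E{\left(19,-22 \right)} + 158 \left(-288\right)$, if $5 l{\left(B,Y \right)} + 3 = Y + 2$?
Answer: $- \frac{91009}{2} \approx -45505.0$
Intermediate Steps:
$l{\left(B,Y \right)} = - \frac{1}{5} + \frac{Y}{5}$ ($l{\left(B,Y \right)} = - \frac{3}{5} + \frac{Y + 2}{5} = - \frac{3}{5} + \frac{2 + Y}{5} = - \frac{3}{5} + \left(\frac{2}{5} + \frac{Y}{5}\right) = - \frac{1}{5} + \frac{Y}{5}$)
$E{\left(o,z \right)} = - \frac{1}{2}$ ($E{\left(o,z \right)} = - \frac{\left(- \frac{1}{5} + \frac{1}{5} \left(-4\right)\right)^{4}}{2} = - \frac{\left(- \frac{1}{5} - \frac{4}{5}\right)^{4}}{2} = - \frac{\left(-1\right)^{4}}{2} = \left(- \frac{1}{2}\right) 1 = - \frac{1}{2}$)
$E{\left(19,-22 \right)} + 158 \left(-288\right) = - \frac{1}{2} + 158 \left(-288\right) = - \frac{1}{2} - 45504 = - \frac{91009}{2}$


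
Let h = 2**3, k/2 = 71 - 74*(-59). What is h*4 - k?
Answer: -8842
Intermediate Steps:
k = 8874 (k = 2*(71 - 74*(-59)) = 2*(71 + 4366) = 2*4437 = 8874)
h = 8
h*4 - k = 8*4 - 1*8874 = 32 - 8874 = -8842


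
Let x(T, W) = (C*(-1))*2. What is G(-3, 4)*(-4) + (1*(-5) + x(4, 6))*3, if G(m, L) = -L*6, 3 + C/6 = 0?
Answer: 189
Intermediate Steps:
C = -18 (C = -18 + 6*0 = -18 + 0 = -18)
G(m, L) = -6*L
x(T, W) = 36 (x(T, W) = -18*(-1)*2 = 18*2 = 36)
G(-3, 4)*(-4) + (1*(-5) + x(4, 6))*3 = -6*4*(-4) + (1*(-5) + 36)*3 = -24*(-4) + (-5 + 36)*3 = 96 + 31*3 = 96 + 93 = 189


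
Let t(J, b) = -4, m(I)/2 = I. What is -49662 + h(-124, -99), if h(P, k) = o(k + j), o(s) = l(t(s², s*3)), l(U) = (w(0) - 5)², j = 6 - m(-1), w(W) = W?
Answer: -49637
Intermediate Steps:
m(I) = 2*I
j = 8 (j = 6 - 2*(-1) = 6 - 1*(-2) = 6 + 2 = 8)
l(U) = 25 (l(U) = (0 - 5)² = (-5)² = 25)
o(s) = 25
h(P, k) = 25
-49662 + h(-124, -99) = -49662 + 25 = -49637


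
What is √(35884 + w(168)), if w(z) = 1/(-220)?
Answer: √434196345/110 ≈ 189.43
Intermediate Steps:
w(z) = -1/220
√(35884 + w(168)) = √(35884 - 1/220) = √(7894479/220) = √434196345/110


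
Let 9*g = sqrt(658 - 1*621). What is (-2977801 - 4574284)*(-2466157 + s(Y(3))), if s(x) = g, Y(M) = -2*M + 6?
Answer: 18624627287345 - 7552085*sqrt(37)/9 ≈ 1.8625e+13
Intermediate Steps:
Y(M) = 6 - 2*M
g = sqrt(37)/9 (g = sqrt(658 - 1*621)/9 = sqrt(658 - 621)/9 = sqrt(37)/9 ≈ 0.67586)
s(x) = sqrt(37)/9
(-2977801 - 4574284)*(-2466157 + s(Y(3))) = (-2977801 - 4574284)*(-2466157 + sqrt(37)/9) = -7552085*(-2466157 + sqrt(37)/9) = 18624627287345 - 7552085*sqrt(37)/9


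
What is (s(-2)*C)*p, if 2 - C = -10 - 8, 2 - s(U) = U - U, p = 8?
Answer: 320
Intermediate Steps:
s(U) = 2 (s(U) = 2 - (U - U) = 2 - 1*0 = 2 + 0 = 2)
C = 20 (C = 2 - (-10 - 8) = 2 - 1*(-18) = 2 + 18 = 20)
(s(-2)*C)*p = (2*20)*8 = 40*8 = 320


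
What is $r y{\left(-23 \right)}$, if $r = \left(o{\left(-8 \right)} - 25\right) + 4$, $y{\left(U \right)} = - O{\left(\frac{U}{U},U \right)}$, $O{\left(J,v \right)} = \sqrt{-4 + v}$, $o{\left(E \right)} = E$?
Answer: $87 i \sqrt{3} \approx 150.69 i$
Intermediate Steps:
$y{\left(U \right)} = - \sqrt{-4 + U}$
$r = -29$ ($r = \left(-8 - 25\right) + 4 = -33 + 4 = -29$)
$r y{\left(-23 \right)} = - 29 \left(- \sqrt{-4 - 23}\right) = - 29 \left(- \sqrt{-27}\right) = - 29 \left(- 3 i \sqrt{3}\right) = 87 i \sqrt{3}$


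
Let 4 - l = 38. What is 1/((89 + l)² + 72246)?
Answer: 1/75271 ≈ 1.3285e-5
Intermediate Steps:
l = -34 (l = 4 - 1*38 = 4 - 38 = -34)
1/((89 + l)² + 72246) = 1/((89 - 34)² + 72246) = 1/(55² + 72246) = 1/(3025 + 72246) = 1/75271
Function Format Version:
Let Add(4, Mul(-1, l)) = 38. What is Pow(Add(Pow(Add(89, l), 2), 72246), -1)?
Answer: Rational(1, 75271) ≈ 1.3285e-5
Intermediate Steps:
l = -34 (l = Add(4, Mul(-1, 38)) = Add(4, -38) = -34)
Pow(Add(Pow(Add(89, l), 2), 72246), -1) = Pow(Add(Pow(Add(89, -34), 2), 72246), -1) = Pow(Add(Pow(55, 2), 72246), -1) = Pow(Add(3025, 72246), -1) = Pow(75271, -1) = Rational(1, 75271)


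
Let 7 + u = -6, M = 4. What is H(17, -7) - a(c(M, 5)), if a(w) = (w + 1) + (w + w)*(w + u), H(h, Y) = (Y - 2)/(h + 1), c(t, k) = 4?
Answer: 133/2 ≈ 66.500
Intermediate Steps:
u = -13 (u = -7 - 6 = -13)
H(h, Y) = (-2 + Y)/(1 + h)
a(w) = 1 + w + 2*w*(-13 + w) (a(w) = (w + 1) + (w + w)*(w - 13) = (1 + w) + (2*w)*(-13 + w) = (1 + w) + 2*w*(-13 + w) = 1 + w + 2*w*(-13 + w))
H(17, -7) - a(c(M, 5)) = (-2 - 7)/(1 + 17) - (1 - 25*4 + 2*4²) = -9/18 - (1 - 100 + 2*16) = (1/18)*(-9) - (1 - 100 + 32) = -½ - 1*(-67) = -½ + 67 = 133/2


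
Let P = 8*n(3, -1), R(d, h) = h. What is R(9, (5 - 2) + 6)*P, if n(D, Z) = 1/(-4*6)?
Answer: -3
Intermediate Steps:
n(D, Z) = -1/24 (n(D, Z) = 1/(-24) = -1/24)
P = -⅓ (P = 8*(-1/24) = -⅓ ≈ -0.33333)
R(9, (5 - 2) + 6)*P = ((5 - 2) + 6)*(-⅓) = (3 + 6)*(-⅓) = 9*(-⅓) = -3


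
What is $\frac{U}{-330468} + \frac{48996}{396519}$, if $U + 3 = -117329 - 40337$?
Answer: $\frac{26236788113}{43678946964} \approx 0.60067$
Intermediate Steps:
$U = -157669$ ($U = -3 - 157666 = -157669$)
$\frac{U}{-330468} + \frac{48996}{396519} = - \frac{157669}{-330468} + \frac{48996}{396519} = \left(-157669\right) \left(- \frac{1}{330468}\right) + 48996 \cdot \frac{1}{396519} = \frac{157669}{330468} + \frac{16332}{132173} = \frac{26236788113}{43678946964}$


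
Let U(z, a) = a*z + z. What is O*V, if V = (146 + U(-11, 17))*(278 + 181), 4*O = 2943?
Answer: -17560881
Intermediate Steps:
O = 2943/4 (O = (¼)*2943 = 2943/4 ≈ 735.75)
U(z, a) = z + a*z
V = -23868 (V = (146 - 11*(1 + 17))*(278 + 181) = (146 - 11*18)*459 = (146 - 198)*459 = -52*459 = -23868)
O*V = (2943/4)*(-23868) = -17560881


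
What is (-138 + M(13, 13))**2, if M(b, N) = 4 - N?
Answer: 21609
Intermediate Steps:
(-138 + M(13, 13))**2 = (-138 + (4 - 1*13))**2 = (-138 + (4 - 13))**2 = (-138 - 9)**2 = (-147)**2 = 21609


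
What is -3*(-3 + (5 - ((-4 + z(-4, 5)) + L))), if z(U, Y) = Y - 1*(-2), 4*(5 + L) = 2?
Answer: -21/2 ≈ -10.500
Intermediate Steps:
L = -9/2 (L = -5 + (1/4)*2 = -5 + 1/2 = -9/2 ≈ -4.5000)
z(U, Y) = 2 + Y (z(U, Y) = Y + 2 = 2 + Y)
-3*(-3 + (5 - ((-4 + z(-4, 5)) + L))) = -3*(-3 + (5 - ((-4 + (2 + 5)) - 9/2))) = -3*(-3 + (5 - ((-4 + 7) - 9/2))) = -3*(-3 + (5 - (3 - 9/2))) = -3*(-3 + (5 - 1*(-3/2))) = -3*(-3 + (5 + 3/2)) = -3*(-3 + 13/2) = -3*7/2 = -21/2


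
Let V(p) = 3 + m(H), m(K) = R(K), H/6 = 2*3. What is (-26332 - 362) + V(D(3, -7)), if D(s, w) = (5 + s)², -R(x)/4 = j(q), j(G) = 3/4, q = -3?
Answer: -26694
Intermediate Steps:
j(G) = ¾ (j(G) = 3*(¼) = ¾)
R(x) = -3 (R(x) = -4*¾ = -3)
H = 36 (H = 6*(2*3) = 6*6 = 36)
m(K) = -3
V(p) = 0 (V(p) = 3 - 3 = 0)
(-26332 - 362) + V(D(3, -7)) = (-26332 - 362) + 0 = -26694 + 0 = -26694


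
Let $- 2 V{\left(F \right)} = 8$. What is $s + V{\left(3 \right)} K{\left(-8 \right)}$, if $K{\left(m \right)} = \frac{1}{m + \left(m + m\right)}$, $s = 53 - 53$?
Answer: $\frac{1}{6} \approx 0.16667$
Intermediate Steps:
$V{\left(F \right)} = -4$ ($V{\left(F \right)} = \left(- \frac{1}{2}\right) 8 = -4$)
$s = 0$ ($s = 53 - 53 = 0$)
$K{\left(m \right)} = \frac{1}{3 m}$ ($K{\left(m \right)} = \frac{1}{m + 2 m} = \frac{1}{3 m}$)
$s + V{\left(3 \right)} K{\left(-8 \right)} = 0 - 4 \frac{1}{3 \left(-8\right)} = 0 - 4 \cdot \frac{1}{3} \left(- \frac{1}{8}\right) = 0 - - \frac{1}{6} = 0 + \frac{1}{6} = \frac{1}{6}$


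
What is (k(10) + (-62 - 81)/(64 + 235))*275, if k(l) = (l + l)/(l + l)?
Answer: 3300/23 ≈ 143.48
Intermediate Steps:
k(l) = 1 (k(l) = (2*l)/((2*l)) = (2*l)*(1/(2*l)) = 1)
(k(10) + (-62 - 81)/(64 + 235))*275 = (1 + (-62 - 81)/(64 + 235))*275 = (1 - 143/299)*275 = (1 - 143*1/299)*275 = (1 - 11/23)*275 = (12/23)*275 = 3300/23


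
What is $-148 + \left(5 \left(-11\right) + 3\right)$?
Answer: $-200$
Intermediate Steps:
$-148 + \left(5 \left(-11\right) + 3\right) = -148 + \left(-55 + 3\right) = -148 - 52 = -200$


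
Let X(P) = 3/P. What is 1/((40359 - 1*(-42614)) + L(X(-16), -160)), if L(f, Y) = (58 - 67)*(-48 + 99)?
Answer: 1/82514 ≈ 1.2119e-5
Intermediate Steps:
L(f, Y) = -459 (L(f, Y) = -9*51 = -459)
1/((40359 - 1*(-42614)) + L(X(-16), -160)) = 1/((40359 - 1*(-42614)) - 459) = 1/((40359 + 42614) - 459) = 1/(82973 - 459) = 1/82514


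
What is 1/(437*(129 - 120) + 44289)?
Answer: 1/48222 ≈ 2.0737e-5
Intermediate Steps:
1/(437*(129 - 120) + 44289) = 1/(437*9 + 44289) = 1/(3933 + 44289) = 1/48222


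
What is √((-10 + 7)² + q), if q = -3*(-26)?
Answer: √87 ≈ 9.3274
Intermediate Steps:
q = 78
√((-10 + 7)² + q) = √((-10 + 7)² + 78) = √((-3)² + 78) = √(9 + 78) = √87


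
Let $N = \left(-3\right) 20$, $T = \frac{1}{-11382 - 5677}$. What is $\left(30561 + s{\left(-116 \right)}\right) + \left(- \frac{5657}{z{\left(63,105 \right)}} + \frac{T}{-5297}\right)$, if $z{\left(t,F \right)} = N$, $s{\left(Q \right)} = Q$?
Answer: $\frac{165574569199771}{5421691380} \approx 30539.0$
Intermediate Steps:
$T = - \frac{1}{17059}$ ($T = \frac{1}{-17059} = - \frac{1}{17059} \approx -5.862 \cdot 10^{-5}$)
$N = -60$
$z{\left(t,F \right)} = -60$
$\left(30561 + s{\left(-116 \right)}\right) + \left(- \frac{5657}{z{\left(63,105 \right)}} + \frac{T}{-5297}\right) = \left(30561 - 116\right) - \left(- \frac{5657}{60} - \frac{1}{90361523}\right) = 30445 - - \frac{511175135671}{5421691380} = 30445 + \left(\frac{5657}{60} + \frac{1}{90361523}\right) = 30445 + \frac{511175135671}{5421691380} = \frac{165574569199771}{5421691380}$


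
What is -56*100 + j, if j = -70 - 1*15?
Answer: -5685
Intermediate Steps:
j = -85 (j = -70 - 15 = -85)
-56*100 + j = -56*100 - 85 = -5600 - 85 = -5685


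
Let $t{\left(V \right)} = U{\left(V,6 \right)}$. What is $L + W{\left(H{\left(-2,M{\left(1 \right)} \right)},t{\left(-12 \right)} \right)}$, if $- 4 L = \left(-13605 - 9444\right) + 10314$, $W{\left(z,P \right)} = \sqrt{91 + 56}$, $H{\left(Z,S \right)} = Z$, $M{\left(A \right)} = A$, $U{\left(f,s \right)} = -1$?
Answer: $\frac{12735}{4} + 7 \sqrt{3} \approx 3195.9$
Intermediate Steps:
$t{\left(V \right)} = -1$
$W{\left(z,P \right)} = 7 \sqrt{3}$ ($W{\left(z,P \right)} = \sqrt{147} = 7 \sqrt{3}$)
$L = \frac{12735}{4}$ ($L = - \frac{\left(-13605 - 9444\right) + 10314}{4} = - \frac{-23049 + 10314}{4} = \left(- \frac{1}{4}\right) \left(-12735\right) = \frac{12735}{4} \approx 3183.8$)
$L + W{\left(H{\left(-2,M{\left(1 \right)} \right)},t{\left(-12 \right)} \right)} = \frac{12735}{4} + 7 \sqrt{3}$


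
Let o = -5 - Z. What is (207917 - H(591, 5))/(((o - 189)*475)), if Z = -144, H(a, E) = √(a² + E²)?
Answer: -10943/1250 + √349306/23750 ≈ -8.7295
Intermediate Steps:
H(a, E) = √(E² + a²)
o = 139 (o = -5 - 1*(-144) = -5 + 144 = 139)
(207917 - H(591, 5))/(((o - 189)*475)) = (207917 - √(5² + 591²))/(((139 - 189)*475)) = (207917 - √(25 + 349281))/((-50*475)) = (207917 - √349306)/(-23750) = (207917 - √349306)*(-1/23750) = -10943/1250 + √349306/23750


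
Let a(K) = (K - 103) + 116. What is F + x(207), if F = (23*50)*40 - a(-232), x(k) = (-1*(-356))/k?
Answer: 9567689/207 ≈ 46221.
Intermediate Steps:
x(k) = 356/k
a(K) = 13 + K (a(K) = (-103 + K) + 116 = 13 + K)
F = 46219 (F = (23*50)*40 - (13 - 232) = 1150*40 - 1*(-219) = 46000 + 219 = 46219)
F + x(207) = 46219 + 356/207 = 9567689/207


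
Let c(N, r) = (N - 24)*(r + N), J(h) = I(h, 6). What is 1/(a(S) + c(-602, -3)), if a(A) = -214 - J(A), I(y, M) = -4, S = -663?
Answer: 1/378520 ≈ 2.6419e-6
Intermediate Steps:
J(h) = -4
a(A) = -210 (a(A) = -214 - 1*(-4) = -214 + 4 = -210)
c(N, r) = (-24 + N)*(N + r)
1/(a(S) + c(-602, -3)) = 1/(-210 + ((-602)² - 24*(-602) - 24*(-3) - 602*(-3))) = 1/(-210 + (362404 + 14448 + 72 + 1806)) = 1/(-210 + 378730) = 1/378520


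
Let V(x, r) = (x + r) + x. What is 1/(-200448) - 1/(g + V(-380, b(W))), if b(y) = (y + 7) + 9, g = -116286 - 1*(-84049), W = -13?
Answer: 3101/122473728 ≈ 2.5320e-5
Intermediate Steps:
g = -32237 (g = -116286 + 84049 = -32237)
b(y) = 16 + y (b(y) = (7 + y) + 9 = 16 + y)
V(x, r) = r + 2*x (V(x, r) = (r + x) + x = r + 2*x)
1/(-200448) - 1/(g + V(-380, b(W))) = 1/(-200448) - 1/(-32237 + ((16 - 13) + 2*(-380))) = -1/200448 - 1/(-32237 + (3 - 760)) = -1/200448 - 1/(-32237 - 757) = -1/200448 - 1/(-32994) = -1/200448 - 1*(-1/32994) = -1/200448 + 1/32994 = 3101/122473728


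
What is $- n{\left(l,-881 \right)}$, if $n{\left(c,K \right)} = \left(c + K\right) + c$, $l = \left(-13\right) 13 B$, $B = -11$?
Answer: $-2837$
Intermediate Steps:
$l = 1859$ ($l = \left(-13\right) 13 \left(-11\right) = \left(-169\right) \left(-11\right) = 1859$)
$n{\left(c,K \right)} = K + 2 c$ ($n{\left(c,K \right)} = \left(K + c\right) + c = K + 2 c$)
$- n{\left(l,-881 \right)} = - (-881 + 2 \cdot 1859) = - (-881 + 3718) = \left(-1\right) 2837 = -2837$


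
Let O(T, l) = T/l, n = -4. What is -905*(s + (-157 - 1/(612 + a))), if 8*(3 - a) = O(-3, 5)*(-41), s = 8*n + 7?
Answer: 4031642870/24477 ≈ 1.6471e+5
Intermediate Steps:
s = -25 (s = 8*(-4) + 7 = -32 + 7 = -25)
a = -3/40 (a = 3 - (-3/5)*(-41)/8 = 3 - (-3*⅕)*(-41)/8 = 3 - (-3)*(-41)/40 = 3 - ⅛*123/5 = 3 - 123/40 = -3/40 ≈ -0.075000)
-905*(s + (-157 - 1/(612 + a))) = -905*(-25 + (-157 - 1/(612 - 3/40))) = -905*(-25 + (-157 - 1/24477/40)) = -905*(-25 + (-157 - 1*40/24477)) = -905*(-25 + (-157 - 40/24477)) = -905*(-25 - 3842929/24477) = -905*(-4454854/24477) = 4031642870/24477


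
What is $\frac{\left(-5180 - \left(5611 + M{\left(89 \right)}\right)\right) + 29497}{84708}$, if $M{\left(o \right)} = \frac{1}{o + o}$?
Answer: $\frac{369963}{1675336} \approx 0.22083$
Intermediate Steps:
$M{\left(o \right)} = \frac{1}{2 o}$
$\frac{\left(-5180 - \left(5611 + M{\left(89 \right)}\right)\right) + 29497}{84708} = \frac{\left(-5180 - \left(5611 + \frac{1}{2 \cdot 89}\right)\right) + 29497}{84708} = \left(\left(-5180 - \left(5611 + \frac{1}{2} \cdot \frac{1}{89}\right)\right) + 29497\right) \frac{1}{84708} = \left(\left(-5180 - \frac{998759}{178}\right) + 29497\right) \frac{1}{84708} = \left(- \frac{1920799}{178} + 29497\right) \frac{1}{84708} = \frac{3329667}{178} \cdot \frac{1}{84708} = \frac{369963}{1675336}$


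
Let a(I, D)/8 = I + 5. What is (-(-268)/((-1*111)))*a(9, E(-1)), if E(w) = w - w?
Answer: -30016/111 ≈ -270.41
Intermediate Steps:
E(w) = 0
a(I, D) = 40 + 8*I (a(I, D) = 8*(I + 5) = 8*(5 + I) = 40 + 8*I)
(-(-268)/((-1*111)))*a(9, E(-1)) = (-(-268)/((-1*111)))*(40 + 8*9) = (-(-268)/(-111))*(40 + 72) = -(-268)*(-1)/111*112 = -67*4/111*112 = -268/111*112 = -30016/111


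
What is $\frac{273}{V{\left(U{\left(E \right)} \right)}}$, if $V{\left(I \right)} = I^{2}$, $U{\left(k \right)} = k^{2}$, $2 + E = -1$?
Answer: $\frac{91}{27} \approx 3.3704$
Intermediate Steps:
$E = -3$ ($E = -2 - 1 = -3$)
$\frac{273}{V{\left(U{\left(E \right)} \right)}} = \frac{273}{\left(\left(-3\right)^{2}\right)^{2}} = \frac{273}{9^{2}} = \frac{273}{81} = 273 \cdot \frac{1}{81} = \frac{91}{27}$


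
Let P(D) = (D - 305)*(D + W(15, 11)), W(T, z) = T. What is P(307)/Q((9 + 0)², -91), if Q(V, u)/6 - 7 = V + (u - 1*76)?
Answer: -322/237 ≈ -1.3587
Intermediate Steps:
Q(V, u) = -414 + 6*V + 6*u (Q(V, u) = 42 + 6*(V + (u - 1*76)) = 42 + 6*(V + (u - 76)) = 42 + 6*(V + (-76 + u)) = 42 + 6*(-76 + V + u) = 42 + (-456 + 6*V + 6*u) = -414 + 6*V + 6*u)
P(D) = (-305 + D)*(15 + D) (P(D) = (D - 305)*(D + 15) = (-305 + D)*(15 + D))
P(307)/Q((9 + 0)², -91) = (-4575 + 307² - 290*307)/(-414 + 6*(9 + 0)² + 6*(-91)) = (-4575 + 94249 - 89030)/(-414 + 6*9² - 546) = 644/(-414 + 6*81 - 546) = 644/(-414 + 486 - 546) = 644/(-474) = 644*(-1/474) = -322/237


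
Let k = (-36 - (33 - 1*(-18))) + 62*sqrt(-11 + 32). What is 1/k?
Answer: 29/24385 + 62*sqrt(21)/73155 ≈ 0.0050731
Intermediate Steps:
k = -87 + 62*sqrt(21) (k = (-36 - (33 + 18)) + 62*sqrt(21) = (-36 - 1*51) + 62*sqrt(21) = (-36 - 51) + 62*sqrt(21) = -87 + 62*sqrt(21) ≈ 197.12)
1/k = 1/(-87 + 62*sqrt(21))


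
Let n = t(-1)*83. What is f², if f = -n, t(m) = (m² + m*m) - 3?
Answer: 6889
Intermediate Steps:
t(m) = -3 + 2*m² (t(m) = (m² + m²) - 3 = 2*m² - 3 = -3 + 2*m²)
n = -83 (n = (-3 + 2*(-1)²)*83 = (-3 + 2*1)*83 = (-3 + 2)*83 = -1*83 = -83)
f = 83 (f = -1*(-83) = 83)
f² = 83² = 6889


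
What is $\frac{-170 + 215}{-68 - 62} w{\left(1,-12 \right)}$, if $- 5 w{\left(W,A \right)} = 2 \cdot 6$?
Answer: $\frac{54}{65} \approx 0.83077$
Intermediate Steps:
$w{\left(W,A \right)} = - \frac{12}{5}$ ($w{\left(W,A \right)} = - \frac{2 \cdot 6}{5} = \left(- \frac{1}{5}\right) 12 = - \frac{12}{5}$)
$\frac{-170 + 215}{-68 - 62} w{\left(1,-12 \right)} = \frac{-170 + 215}{-68 - 62} \left(- \frac{12}{5}\right) = \frac{45}{-130} \left(- \frac{12}{5}\right) = 45 \left(- \frac{1}{130}\right) \left(- \frac{12}{5}\right) = \left(- \frac{9}{26}\right) \left(- \frac{12}{5}\right) = \frac{54}{65}$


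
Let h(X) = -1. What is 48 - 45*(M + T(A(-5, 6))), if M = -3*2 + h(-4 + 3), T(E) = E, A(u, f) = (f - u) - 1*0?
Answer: -132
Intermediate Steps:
A(u, f) = f - u (A(u, f) = (f - u) + 0 = f - u)
M = -7 (M = -3*2 - 1 = -6 - 1 = -7)
48 - 45*(M + T(A(-5, 6))) = 48 - 45*(-7 + (6 - 1*(-5))) = 48 - 45*(-7 + (6 + 5)) = 48 - 45*(-7 + 11) = 48 - 45*4 = 48 - 180 = -132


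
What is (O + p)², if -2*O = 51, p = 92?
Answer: 17689/4 ≈ 4422.3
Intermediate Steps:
O = -51/2 (O = -½*51 = -51/2 ≈ -25.500)
(O + p)² = (-51/2 + 92)² = (133/2)² = 17689/4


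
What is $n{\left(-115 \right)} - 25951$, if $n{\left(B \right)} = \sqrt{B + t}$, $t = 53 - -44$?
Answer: $-25951 + 3 i \sqrt{2} \approx -25951.0 + 4.2426 i$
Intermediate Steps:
$t = 97$ ($t = 53 + 44 = 97$)
$n{\left(B \right)} = \sqrt{97 + B}$ ($n{\left(B \right)} = \sqrt{B + 97} = \sqrt{97 + B}$)
$n{\left(-115 \right)} - 25951 = \sqrt{97 - 115} - 25951 = \sqrt{-18} - 25951 = 3 i \sqrt{2} - 25951 = -25951 + 3 i \sqrt{2}$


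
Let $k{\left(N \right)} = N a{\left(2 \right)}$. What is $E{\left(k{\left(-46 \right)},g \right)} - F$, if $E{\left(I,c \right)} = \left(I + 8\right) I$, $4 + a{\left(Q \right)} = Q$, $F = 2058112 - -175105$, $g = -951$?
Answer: $-2224017$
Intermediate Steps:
$F = 2233217$ ($F = 2058112 + 175105 = 2233217$)
$a{\left(Q \right)} = -4 + Q$
$k{\left(N \right)} = - 2 N$ ($k{\left(N \right)} = N \left(-4 + 2\right) = N \left(-2\right) = - 2 N$)
$E{\left(I,c \right)} = I \left(8 + I\right)$ ($E{\left(I,c \right)} = \left(8 + I\right) I = I \left(8 + I\right)$)
$E{\left(k{\left(-46 \right)},g \right)} - F = \left(-2\right) \left(-46\right) \left(8 - -92\right) - 2233217 = 92 \left(8 + 92\right) - 2233217 = 92 \cdot 100 - 2233217 = 9200 - 2233217 = -2224017$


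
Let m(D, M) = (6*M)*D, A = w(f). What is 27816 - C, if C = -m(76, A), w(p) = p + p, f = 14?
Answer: 40584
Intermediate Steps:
w(p) = 2*p
A = 28 (A = 2*14 = 28)
m(D, M) = 6*D*M
C = -12768 (C = -6*76*28 = -1*12768 = -12768)
27816 - C = 27816 - 1*(-12768) = 27816 + 12768 = 40584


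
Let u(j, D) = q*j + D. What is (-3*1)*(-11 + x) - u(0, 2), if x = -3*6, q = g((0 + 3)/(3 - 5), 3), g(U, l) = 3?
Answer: 85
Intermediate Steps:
q = 3
x = -18
u(j, D) = D + 3*j (u(j, D) = 3*j + D = D + 3*j)
(-3*1)*(-11 + x) - u(0, 2) = (-3*1)*(-11 - 18) - (2 + 3*0) = -3*(-29) - (2 + 0) = 87 - 1*2 = 87 - 2 = 85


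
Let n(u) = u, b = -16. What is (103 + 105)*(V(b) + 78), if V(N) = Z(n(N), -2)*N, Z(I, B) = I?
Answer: 69472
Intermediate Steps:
V(N) = N**2 (V(N) = N*N = N**2)
(103 + 105)*(V(b) + 78) = (103 + 105)*((-16)**2 + 78) = 208*(256 + 78) = 208*334 = 69472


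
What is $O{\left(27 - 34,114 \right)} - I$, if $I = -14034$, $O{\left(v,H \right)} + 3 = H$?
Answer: $14145$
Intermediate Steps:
$O{\left(v,H \right)} = -3 + H$
$O{\left(27 - 34,114 \right)} - I = \left(-3 + 114\right) - -14034 = 111 + 14034 = 14145$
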